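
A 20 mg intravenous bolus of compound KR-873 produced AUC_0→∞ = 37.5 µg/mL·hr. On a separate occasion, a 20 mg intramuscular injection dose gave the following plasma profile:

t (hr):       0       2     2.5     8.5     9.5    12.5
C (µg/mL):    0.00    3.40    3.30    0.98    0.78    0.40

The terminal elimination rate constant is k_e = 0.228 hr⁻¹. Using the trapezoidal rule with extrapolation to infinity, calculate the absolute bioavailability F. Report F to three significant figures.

F = 0.595

Trapezoidal AUC_0→12.5 (intramuscular injection):
  [0→2]: (0.00+3.40)/2 × 2 = 3.4
  [2→2.5]: (3.40+3.30)/2 × 0.5 = 1.675
  [2.5→8.5]: (3.30+0.98)/2 × 6 = 12.84
  [8.5→9.5]: (0.98+0.78)/2 × 1 = 0.88
  [9.5→12.5]: (0.78+0.40)/2 × 3 = 1.77
  Sum = 20.565 µg/mL·hr
Tail: C_last/k_e = 0.40/0.228 = 1.754
AUC_0→∞ (intramuscular injection) = 20.565 + 1.754 = 22.319 µg/mL·hr
F = (AUC_ev/D_ev)/(AUC_iv/D_iv) = (22.319/20)/(37.5/20) = 1.11595/1.875 = 0.5952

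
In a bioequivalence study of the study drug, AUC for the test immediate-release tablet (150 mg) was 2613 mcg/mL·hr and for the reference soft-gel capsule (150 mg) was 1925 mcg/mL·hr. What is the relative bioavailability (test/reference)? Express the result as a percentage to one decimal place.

F_rel = (AUC_test/D_test) / (AUC_ref/D_ref)
      = (2613/150) / (1925/150)
      = 17.42 / 12.8333 = 1.3574 = 135.74%

F_rel = 135.7%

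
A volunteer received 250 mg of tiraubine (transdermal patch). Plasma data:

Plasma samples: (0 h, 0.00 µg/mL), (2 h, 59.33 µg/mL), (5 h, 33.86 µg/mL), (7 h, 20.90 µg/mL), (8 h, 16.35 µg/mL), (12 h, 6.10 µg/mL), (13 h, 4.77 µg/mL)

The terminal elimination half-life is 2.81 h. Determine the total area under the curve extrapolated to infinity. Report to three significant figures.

AUC = 342 µg/mL·h

Trapezoidal AUC_0→13:
  [0→2]: (0.00+59.33)/2 × 2 = 59.33
  [2→5]: (59.33+33.86)/2 × 3 = 139.785
  [5→7]: (33.86+20.90)/2 × 2 = 54.76
  [7→8]: (20.90+16.35)/2 × 1 = 18.625
  [8→12]: (16.35+6.10)/2 × 4 = 44.9
  [12→13]: (6.10+4.77)/2 × 1 = 5.435
  Sum = 322.835 µg/mL·h
k_e = ln2 / t½ = 0.693147 / 2.81 = 0.2467 h^-1
Extrapolated tail: C_last / k_e = 4.77 / 0.2467 = 19.335
AUC_0→∞ = 322.835 + 19.335 = 342.17 µg/mL·h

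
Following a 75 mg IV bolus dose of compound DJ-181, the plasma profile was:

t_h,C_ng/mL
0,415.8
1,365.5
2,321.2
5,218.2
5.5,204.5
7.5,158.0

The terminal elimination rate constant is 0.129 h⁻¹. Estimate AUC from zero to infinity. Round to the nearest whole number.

Trapezoidal AUC_0→7.5:
  [0→1]: (415.8+365.5)/2 × 1 = 390.65
  [1→2]: (365.5+321.2)/2 × 1 = 343.35
  [2→5]: (321.2+218.2)/2 × 3 = 809.1
  [5→5.5]: (218.2+204.5)/2 × 0.5 = 105.675
  [5.5→7.5]: (204.5+158.0)/2 × 2 = 362.5
  Sum = 2011.275 ng/mL·h
Extrapolated tail: C_last / k_e = 158.0 / 0.129 = 1224.806
AUC_0→∞ = 2011.275 + 1224.806 = 3236.081 ng/mL·h

AUC = 3236 ng/mL·h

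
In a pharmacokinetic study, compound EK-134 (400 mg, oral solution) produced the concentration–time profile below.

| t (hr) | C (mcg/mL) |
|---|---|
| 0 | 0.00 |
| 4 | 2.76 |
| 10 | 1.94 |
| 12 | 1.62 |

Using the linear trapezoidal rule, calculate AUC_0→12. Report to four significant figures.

Trapezoidal AUC_0→12:
  [0→4]: (0.00+2.76)/2 × 4 = 5.52
  [4→10]: (2.76+1.94)/2 × 6 = 14.1
  [10→12]: (1.94+1.62)/2 × 2 = 3.56
  Sum = 23.18 mcg/mL·hr

AUC = 23.18 mcg/mL·hr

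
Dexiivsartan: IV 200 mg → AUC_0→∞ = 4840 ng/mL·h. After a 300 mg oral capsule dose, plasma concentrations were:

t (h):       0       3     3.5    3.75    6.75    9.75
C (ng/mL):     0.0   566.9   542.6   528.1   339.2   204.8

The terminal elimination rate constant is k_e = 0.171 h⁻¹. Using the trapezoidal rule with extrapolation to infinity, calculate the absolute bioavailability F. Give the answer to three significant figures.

Trapezoidal AUC_0→9.75 (oral capsule):
  [0→3]: (0.0+566.9)/2 × 3 = 850.35
  [3→3.5]: (566.9+542.6)/2 × 0.5 = 277.375
  [3.5→3.75]: (542.6+528.1)/2 × 0.25 = 133.8375
  [3.75→6.75]: (528.1+339.2)/2 × 3 = 1300.95
  [6.75→9.75]: (339.2+204.8)/2 × 3 = 816.0
  Sum = 3378.5125 ng/mL·h
Tail: C_last/k_e = 204.8/0.171 = 1197.661
AUC_0→∞ (oral capsule) = 3378.5125 + 1197.661 = 4576.1735 ng/mL·h
F = (AUC_ev/D_ev)/(AUC_iv/D_iv) = (4576.1735/300)/(4840/200) = 15.2539/24.2 = 0.6303

F = 0.630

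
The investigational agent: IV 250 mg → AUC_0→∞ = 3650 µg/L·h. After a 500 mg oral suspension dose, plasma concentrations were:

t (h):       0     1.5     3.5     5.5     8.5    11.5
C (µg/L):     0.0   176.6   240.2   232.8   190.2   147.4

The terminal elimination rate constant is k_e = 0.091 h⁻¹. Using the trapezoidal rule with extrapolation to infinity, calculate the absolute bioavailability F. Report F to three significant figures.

F = 0.518

Trapezoidal AUC_0→11.5 (oral suspension):
  [0→1.5]: (0.0+176.6)/2 × 1.5 = 132.45
  [1.5→3.5]: (176.6+240.2)/2 × 2 = 416.8
  [3.5→5.5]: (240.2+232.8)/2 × 2 = 473.0
  [5.5→8.5]: (232.8+190.2)/2 × 3 = 634.5
  [8.5→11.5]: (190.2+147.4)/2 × 3 = 506.4
  Sum = 2163.15 µg/L·h
Tail: C_last/k_e = 147.4/0.091 = 1619.780
AUC_0→∞ (oral suspension) = 2163.15 + 1619.780 = 3782.93 µg/L·h
F = (AUC_ev/D_ev)/(AUC_iv/D_iv) = (3782.93/500)/(3650/250) = 7.56586/14.6 = 0.5182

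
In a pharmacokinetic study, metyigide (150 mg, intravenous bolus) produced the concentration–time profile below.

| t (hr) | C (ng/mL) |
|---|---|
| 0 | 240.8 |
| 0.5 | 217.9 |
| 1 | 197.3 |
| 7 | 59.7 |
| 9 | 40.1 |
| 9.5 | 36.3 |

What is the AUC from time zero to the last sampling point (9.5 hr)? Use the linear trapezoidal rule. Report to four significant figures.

AUC = 1108 ng/mL·hr

Trapezoidal AUC_0→9.5:
  [0→0.5]: (240.8+217.9)/2 × 0.5 = 114.675
  [0.5→1]: (217.9+197.3)/2 × 0.5 = 103.8
  [1→7]: (197.3+59.7)/2 × 6 = 771.0
  [7→9]: (59.7+40.1)/2 × 2 = 99.8
  [9→9.5]: (40.1+36.3)/2 × 0.5 = 19.1
  Sum = 1108.375 ng/mL·hr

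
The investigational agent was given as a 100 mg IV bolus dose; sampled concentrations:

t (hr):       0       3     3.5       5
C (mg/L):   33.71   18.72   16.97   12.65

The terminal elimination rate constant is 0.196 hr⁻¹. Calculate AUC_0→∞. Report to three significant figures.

Trapezoidal AUC_0→5:
  [0→3]: (33.71+18.72)/2 × 3 = 78.645
  [3→3.5]: (18.72+16.97)/2 × 0.5 = 8.9225
  [3.5→5]: (16.97+12.65)/2 × 1.5 = 22.215
  Sum = 109.7825 mg/L·hr
Extrapolated tail: C_last / k_e = 12.65 / 0.196 = 64.541
AUC_0→∞ = 109.7825 + 64.541 = 174.3235 mg/L·hr

AUC = 174 mg/L·hr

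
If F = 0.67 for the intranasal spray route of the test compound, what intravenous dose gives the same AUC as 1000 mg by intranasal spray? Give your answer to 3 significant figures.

Systemic exposure from an extravascular dose = F × D_ev, so the equivalent IV dose is F × D_ev.
D_iv = F × D_ev = 0.67 × 1000 = 670 mg

D_iv = 670 mg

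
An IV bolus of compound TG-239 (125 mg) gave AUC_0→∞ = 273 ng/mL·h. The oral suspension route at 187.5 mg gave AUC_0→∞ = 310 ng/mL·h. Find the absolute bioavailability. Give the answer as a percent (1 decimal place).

F = (AUC_ev / D_ev) / (AUC_iv / D_iv)
  = (310/187.5) / (273/125)
  = 1.65333 / 2.184 = 0.7570
  = 75.70%

F = 75.7%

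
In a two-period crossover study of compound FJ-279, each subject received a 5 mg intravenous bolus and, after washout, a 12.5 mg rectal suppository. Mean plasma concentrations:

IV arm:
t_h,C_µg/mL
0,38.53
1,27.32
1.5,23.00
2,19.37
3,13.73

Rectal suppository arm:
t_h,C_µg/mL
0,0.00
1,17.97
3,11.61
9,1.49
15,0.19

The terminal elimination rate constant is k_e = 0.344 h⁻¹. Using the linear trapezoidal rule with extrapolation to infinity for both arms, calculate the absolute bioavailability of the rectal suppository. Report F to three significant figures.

F = 0.297

Trapezoidal AUC_0→3 (IV):
  [0→1]: (38.53+27.32)/2 × 1 = 32.925
  [1→1.5]: (27.32+23.00)/2 × 0.5 = 12.58
  [1.5→2]: (23.00+19.37)/2 × 0.5 = 10.5925
  [2→3]: (19.37+13.73)/2 × 1 = 16.55
  Sum = 72.6475 µg/mL·h
IV tail: 13.73/0.344 = 39.913; AUC_iv,0→∞ = 72.6475 + 39.913 = 112.5605 µg/mL·h
Trapezoidal AUC_0→15 (rectal suppository):
  [0→1]: (0.00+17.97)/2 × 1 = 8.985
  [1→3]: (17.97+11.61)/2 × 2 = 29.58
  [3→9]: (11.61+1.49)/2 × 6 = 39.3
  [9→15]: (1.49+0.19)/2 × 6 = 5.04
  Sum = 82.905 µg/mL·h
rectal suppository tail: 0.19/0.344 = 0.552; AUC_ev,0→∞ = 82.905 + 0.552 = 83.457 µg/mL·h
F = (AUC_ev/D_ev)/(AUC_iv/D_iv) = (83.457/12.5)/(112.5605/5) = 6.67656/22.5121 = 0.2966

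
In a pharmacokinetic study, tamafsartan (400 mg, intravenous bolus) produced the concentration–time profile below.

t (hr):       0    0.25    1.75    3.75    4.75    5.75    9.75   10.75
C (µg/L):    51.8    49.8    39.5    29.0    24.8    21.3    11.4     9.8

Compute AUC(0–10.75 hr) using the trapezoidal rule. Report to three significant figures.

AUC = 274 µg/L·hr

Trapezoidal AUC_0→10.75:
  [0→0.25]: (51.8+49.8)/2 × 0.25 = 12.7
  [0.25→1.75]: (49.8+39.5)/2 × 1.5 = 66.975
  [1.75→3.75]: (39.5+29.0)/2 × 2 = 68.5
  [3.75→4.75]: (29.0+24.8)/2 × 1 = 26.9
  [4.75→5.75]: (24.8+21.3)/2 × 1 = 23.05
  [5.75→9.75]: (21.3+11.4)/2 × 4 = 65.4
  [9.75→10.75]: (11.4+9.8)/2 × 1 = 10.6
  Sum = 274.125 µg/L·hr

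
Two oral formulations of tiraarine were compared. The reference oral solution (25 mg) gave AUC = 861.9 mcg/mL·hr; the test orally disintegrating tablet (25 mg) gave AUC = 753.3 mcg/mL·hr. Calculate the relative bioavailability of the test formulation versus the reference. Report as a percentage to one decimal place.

F_rel = 87.4%

F_rel = (AUC_test/D_test) / (AUC_ref/D_ref)
      = (753.3/25) / (861.9/25)
      = 30.132 / 34.476 = 0.8740 = 87.40%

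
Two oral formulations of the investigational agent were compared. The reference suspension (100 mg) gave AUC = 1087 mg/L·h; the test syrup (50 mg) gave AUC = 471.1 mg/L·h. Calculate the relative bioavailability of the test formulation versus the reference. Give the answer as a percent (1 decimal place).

F_rel = (AUC_test/D_test) / (AUC_ref/D_ref)
      = (471.1/50) / (1087/100)
      = 9.422 / 10.87 = 0.8668 = 86.68%

F_rel = 86.7%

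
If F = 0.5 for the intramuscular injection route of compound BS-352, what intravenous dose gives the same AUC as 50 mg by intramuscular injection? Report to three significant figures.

D_iv = 25.0 mg

Systemic exposure from an extravascular dose = F × D_ev, so the equivalent IV dose is F × D_ev.
D_iv = F × D_ev = 0.5 × 50 = 25 mg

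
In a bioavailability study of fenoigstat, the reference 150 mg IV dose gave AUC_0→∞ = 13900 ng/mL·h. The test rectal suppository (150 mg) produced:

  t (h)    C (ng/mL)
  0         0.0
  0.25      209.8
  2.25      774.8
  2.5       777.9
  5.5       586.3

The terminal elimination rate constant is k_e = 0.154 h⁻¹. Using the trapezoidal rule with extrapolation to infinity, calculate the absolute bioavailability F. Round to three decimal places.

Trapezoidal AUC_0→5.5 (rectal suppository):
  [0→0.25]: (0.0+209.8)/2 × 0.25 = 26.225
  [0.25→2.25]: (209.8+774.8)/2 × 2 = 984.6
  [2.25→2.5]: (774.8+777.9)/2 × 0.25 = 194.0875
  [2.5→5.5]: (777.9+586.3)/2 × 3 = 2046.3
  Sum = 3251.2125 ng/mL·h
Tail: C_last/k_e = 586.3/0.154 = 3807.143
AUC_0→∞ (rectal suppository) = 3251.2125 + 3807.143 = 7058.3555 ng/mL·h
F = (AUC_ev/D_ev)/(AUC_iv/D_iv) = (7058.3555/150)/(13900/150) = 47.0557/92.6667 = 0.5078

F = 0.508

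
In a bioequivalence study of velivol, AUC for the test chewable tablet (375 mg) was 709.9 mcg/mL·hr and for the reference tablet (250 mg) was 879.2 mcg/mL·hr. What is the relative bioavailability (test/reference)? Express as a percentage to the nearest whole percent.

F_rel = 54%

F_rel = (AUC_test/D_test) / (AUC_ref/D_ref)
      = (709.9/375) / (879.2/250)
      = 1.89307 / 3.5168 = 0.5383 = 53.83%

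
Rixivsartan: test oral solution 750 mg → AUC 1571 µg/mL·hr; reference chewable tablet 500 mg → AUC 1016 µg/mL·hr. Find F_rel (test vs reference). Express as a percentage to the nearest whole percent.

F_rel = (AUC_test/D_test) / (AUC_ref/D_ref)
      = (1571/750) / (1016/500)
      = 2.09467 / 2.032 = 1.0308 = 103.08%

F_rel = 103%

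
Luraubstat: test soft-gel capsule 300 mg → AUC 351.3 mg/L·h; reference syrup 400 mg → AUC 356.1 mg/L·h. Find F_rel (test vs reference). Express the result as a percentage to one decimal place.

F_rel = 131.5%

F_rel = (AUC_test/D_test) / (AUC_ref/D_ref)
      = (351.3/300) / (356.1/400)
      = 1.171 / 0.89025 = 1.3154 = 131.54%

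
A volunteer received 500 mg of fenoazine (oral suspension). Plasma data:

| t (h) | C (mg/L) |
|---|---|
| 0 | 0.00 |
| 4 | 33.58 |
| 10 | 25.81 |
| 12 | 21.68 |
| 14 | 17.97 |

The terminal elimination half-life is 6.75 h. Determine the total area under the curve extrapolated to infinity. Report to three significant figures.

Trapezoidal AUC_0→14:
  [0→4]: (0.00+33.58)/2 × 4 = 67.16
  [4→10]: (33.58+25.81)/2 × 6 = 178.17
  [10→12]: (25.81+21.68)/2 × 2 = 47.49
  [12→14]: (21.68+17.97)/2 × 2 = 39.65
  Sum = 332.47 mg/L·h
k_e = ln2 / t½ = 0.693147 / 6.75 = 0.1027 h^-1
Extrapolated tail: C_last / k_e = 17.97 / 0.1027 = 174.976
AUC_0→∞ = 332.47 + 174.976 = 507.446 mg/L·h

AUC = 507 mg/L·h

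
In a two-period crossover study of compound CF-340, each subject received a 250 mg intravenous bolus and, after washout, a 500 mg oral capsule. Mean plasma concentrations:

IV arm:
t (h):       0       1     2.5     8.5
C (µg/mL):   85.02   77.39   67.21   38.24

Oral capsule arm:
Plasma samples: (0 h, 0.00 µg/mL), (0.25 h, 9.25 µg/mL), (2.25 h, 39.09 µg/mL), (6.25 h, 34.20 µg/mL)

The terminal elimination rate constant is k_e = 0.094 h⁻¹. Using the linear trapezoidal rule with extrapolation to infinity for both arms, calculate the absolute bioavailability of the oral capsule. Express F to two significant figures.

Trapezoidal AUC_0→8.5 (IV):
  [0→1]: (85.02+77.39)/2 × 1 = 81.205
  [1→2.5]: (77.39+67.21)/2 × 1.5 = 108.45
  [2.5→8.5]: (67.21+38.24)/2 × 6 = 316.35
  Sum = 506.005 µg/mL·h
IV tail: 38.24/0.094 = 406.809; AUC_iv,0→∞ = 506.005 + 406.809 = 912.814 µg/mL·h
Trapezoidal AUC_0→6.25 (oral capsule):
  [0→0.25]: (0.00+9.25)/2 × 0.25 = 1.15625
  [0.25→2.25]: (9.25+39.09)/2 × 2 = 48.34
  [2.25→6.25]: (39.09+34.20)/2 × 4 = 146.58
  Sum = 196.07625 µg/mL·h
oral capsule tail: 34.20/0.094 = 363.830; AUC_ev,0→∞ = 196.07625 + 363.830 = 559.90625 µg/mL·h
F = (AUC_ev/D_ev)/(AUC_iv/D_iv) = (559.90625/500)/(912.814/250) = 1.1198125/3.651256 = 0.3067

F = 0.31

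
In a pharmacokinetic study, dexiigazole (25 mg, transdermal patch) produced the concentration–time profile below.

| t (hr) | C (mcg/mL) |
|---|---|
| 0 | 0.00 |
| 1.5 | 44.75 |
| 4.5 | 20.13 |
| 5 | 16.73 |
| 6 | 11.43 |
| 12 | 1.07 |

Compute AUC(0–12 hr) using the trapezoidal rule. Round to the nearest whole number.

Trapezoidal AUC_0→12:
  [0→1.5]: (0.00+44.75)/2 × 1.5 = 33.5625
  [1.5→4.5]: (44.75+20.13)/2 × 3 = 97.32
  [4.5→5]: (20.13+16.73)/2 × 0.5 = 9.215
  [5→6]: (16.73+11.43)/2 × 1 = 14.08
  [6→12]: (11.43+1.07)/2 × 6 = 37.5
  Sum = 191.6775 mcg/mL·hr

AUC = 192 mcg/mL·hr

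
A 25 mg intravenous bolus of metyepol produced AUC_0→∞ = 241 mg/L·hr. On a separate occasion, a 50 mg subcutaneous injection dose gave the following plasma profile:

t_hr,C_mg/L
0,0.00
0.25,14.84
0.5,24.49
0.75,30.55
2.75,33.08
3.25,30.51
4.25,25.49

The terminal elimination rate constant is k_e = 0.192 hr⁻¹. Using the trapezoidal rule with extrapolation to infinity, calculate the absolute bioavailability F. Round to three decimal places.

Trapezoidal AUC_0→4.25 (subcutaneous injection):
  [0→0.25]: (0.00+14.84)/2 × 0.25 = 1.855
  [0.25→0.5]: (14.84+24.49)/2 × 0.25 = 4.91625
  [0.5→0.75]: (24.49+30.55)/2 × 0.25 = 6.88
  [0.75→2.75]: (30.55+33.08)/2 × 2 = 63.63
  [2.75→3.25]: (33.08+30.51)/2 × 0.5 = 15.8975
  [3.25→4.25]: (30.51+25.49)/2 × 1 = 28.0
  Sum = 121.17875 mg/L·hr
Tail: C_last/k_e = 25.49/0.192 = 132.760
AUC_0→∞ (subcutaneous injection) = 121.17875 + 132.760 = 253.93875 mg/L·hr
F = (AUC_ev/D_ev)/(AUC_iv/D_iv) = (253.93875/50)/(241/25) = 5.078775/9.64 = 0.5268

F = 0.527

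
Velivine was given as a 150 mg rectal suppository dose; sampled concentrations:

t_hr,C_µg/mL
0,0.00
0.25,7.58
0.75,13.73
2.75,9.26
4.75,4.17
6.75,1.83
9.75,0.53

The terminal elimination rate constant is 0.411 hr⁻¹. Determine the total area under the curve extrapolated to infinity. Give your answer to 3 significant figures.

AUC = 53.5 µg/mL·hr

Trapezoidal AUC_0→9.75:
  [0→0.25]: (0.00+7.58)/2 × 0.25 = 0.9475
  [0.25→0.75]: (7.58+13.73)/2 × 0.5 = 5.3275
  [0.75→2.75]: (13.73+9.26)/2 × 2 = 22.99
  [2.75→4.75]: (9.26+4.17)/2 × 2 = 13.43
  [4.75→6.75]: (4.17+1.83)/2 × 2 = 6.0
  [6.75→9.75]: (1.83+0.53)/2 × 3 = 3.54
  Sum = 52.235 µg/mL·hr
Extrapolated tail: C_last / k_e = 0.53 / 0.411 = 1.290
AUC_0→∞ = 52.235 + 1.290 = 53.525 µg/mL·hr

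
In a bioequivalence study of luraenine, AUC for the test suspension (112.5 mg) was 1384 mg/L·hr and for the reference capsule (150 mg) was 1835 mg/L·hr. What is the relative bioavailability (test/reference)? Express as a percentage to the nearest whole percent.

F_rel = (AUC_test/D_test) / (AUC_ref/D_ref)
      = (1384/112.5) / (1835/150)
      = 12.3022 / 12.2333 = 1.0056 = 100.56%

F_rel = 101%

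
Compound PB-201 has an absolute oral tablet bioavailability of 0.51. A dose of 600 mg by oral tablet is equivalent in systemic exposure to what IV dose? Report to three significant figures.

Systemic exposure from an extravascular dose = F × D_ev, so the equivalent IV dose is F × D_ev.
D_iv = F × D_ev = 0.51 × 600 = 306 mg

D_iv = 306 mg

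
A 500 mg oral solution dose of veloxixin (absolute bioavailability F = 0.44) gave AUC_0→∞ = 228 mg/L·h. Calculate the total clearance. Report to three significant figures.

CL = F × Dose / AUC_0→∞
   = 0.44 × 500 / 228 = 0.964912 L/h

CL = 0.965 L/h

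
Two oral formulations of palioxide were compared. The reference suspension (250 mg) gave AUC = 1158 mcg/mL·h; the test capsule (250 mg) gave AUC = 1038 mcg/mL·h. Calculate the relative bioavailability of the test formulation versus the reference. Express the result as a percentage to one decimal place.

F_rel = 89.6%

F_rel = (AUC_test/D_test) / (AUC_ref/D_ref)
      = (1038/250) / (1158/250)
      = 4.152 / 4.632 = 0.8964 = 89.64%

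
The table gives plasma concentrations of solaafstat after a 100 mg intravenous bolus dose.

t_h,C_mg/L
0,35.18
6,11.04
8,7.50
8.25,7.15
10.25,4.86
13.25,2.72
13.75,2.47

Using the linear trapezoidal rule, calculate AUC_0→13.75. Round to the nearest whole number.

Trapezoidal AUC_0→13.75:
  [0→6]: (35.18+11.04)/2 × 6 = 138.66
  [6→8]: (11.04+7.50)/2 × 2 = 18.54
  [8→8.25]: (7.50+7.15)/2 × 0.25 = 1.83125
  [8.25→10.25]: (7.15+4.86)/2 × 2 = 12.01
  [10.25→13.25]: (4.86+2.72)/2 × 3 = 11.37
  [13.25→13.75]: (2.72+2.47)/2 × 0.5 = 1.2975
  Sum = 183.70875 mg/L·h

AUC = 184 mg/L·h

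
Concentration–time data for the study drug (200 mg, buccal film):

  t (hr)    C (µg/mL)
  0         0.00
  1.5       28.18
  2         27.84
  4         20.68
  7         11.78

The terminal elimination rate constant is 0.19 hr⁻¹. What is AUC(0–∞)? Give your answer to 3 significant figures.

Trapezoidal AUC_0→7:
  [0→1.5]: (0.00+28.18)/2 × 1.5 = 21.135
  [1.5→2]: (28.18+27.84)/2 × 0.5 = 14.005
  [2→4]: (27.84+20.68)/2 × 2 = 48.52
  [4→7]: (20.68+11.78)/2 × 3 = 48.69
  Sum = 132.35 µg/mL·hr
Extrapolated tail: C_last / k_e = 11.78 / 0.19 = 62.000
AUC_0→∞ = 132.35 + 62.000 = 194.35 µg/mL·hr

AUC = 194 µg/mL·hr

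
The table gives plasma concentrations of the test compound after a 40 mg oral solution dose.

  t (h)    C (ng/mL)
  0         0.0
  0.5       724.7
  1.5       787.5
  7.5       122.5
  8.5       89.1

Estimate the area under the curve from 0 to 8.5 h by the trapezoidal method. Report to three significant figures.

AUC = 3770 ng/mL·h

Trapezoidal AUC_0→8.5:
  [0→0.5]: (0.0+724.7)/2 × 0.5 = 181.175
  [0.5→1.5]: (724.7+787.5)/2 × 1 = 756.1
  [1.5→7.5]: (787.5+122.5)/2 × 6 = 2730.0
  [7.5→8.5]: (122.5+89.1)/2 × 1 = 105.8
  Sum = 3773.075 ng/mL·h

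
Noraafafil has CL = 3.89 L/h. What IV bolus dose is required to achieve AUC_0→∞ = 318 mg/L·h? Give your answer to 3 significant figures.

Dose = 1240 mg

Dose_iv = CL × AUC_0→∞
     = 3.89 × 318 = 1237.02 mg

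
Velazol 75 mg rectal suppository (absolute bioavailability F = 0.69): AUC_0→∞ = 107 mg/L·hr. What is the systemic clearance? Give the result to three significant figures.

CL = F × Dose / AUC_0→∞
   = 0.69 × 75 / 107 = 0.483645 L/hr

CL = 0.484 L/hr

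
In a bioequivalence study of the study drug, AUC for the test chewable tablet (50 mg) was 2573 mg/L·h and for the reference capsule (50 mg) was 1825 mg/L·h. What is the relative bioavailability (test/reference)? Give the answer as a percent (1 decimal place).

F_rel = 141.0%

F_rel = (AUC_test/D_test) / (AUC_ref/D_ref)
      = (2573/50) / (1825/50)
      = 51.46 / 36.5 = 1.4099 = 140.99%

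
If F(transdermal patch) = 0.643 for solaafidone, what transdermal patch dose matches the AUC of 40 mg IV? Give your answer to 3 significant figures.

D_transdermal = 62.2 mg

For equal systemic exposure: F × D_ev = D_iv
D_ev = D_iv / F = 40 / 0.643 = 62.2084 mg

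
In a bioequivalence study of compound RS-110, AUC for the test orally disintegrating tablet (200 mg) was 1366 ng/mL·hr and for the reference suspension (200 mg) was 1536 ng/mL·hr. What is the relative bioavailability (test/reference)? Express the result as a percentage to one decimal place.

F_rel = (AUC_test/D_test) / (AUC_ref/D_ref)
      = (1366/200) / (1536/200)
      = 6.83 / 7.68 = 0.8893 = 88.93%

F_rel = 88.9%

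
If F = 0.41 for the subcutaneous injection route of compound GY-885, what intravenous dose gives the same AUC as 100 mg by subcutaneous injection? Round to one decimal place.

D_iv = 41.0 mg

Systemic exposure from an extravascular dose = F × D_ev, so the equivalent IV dose is F × D_ev.
D_iv = F × D_ev = 0.41 × 100 = 41 mg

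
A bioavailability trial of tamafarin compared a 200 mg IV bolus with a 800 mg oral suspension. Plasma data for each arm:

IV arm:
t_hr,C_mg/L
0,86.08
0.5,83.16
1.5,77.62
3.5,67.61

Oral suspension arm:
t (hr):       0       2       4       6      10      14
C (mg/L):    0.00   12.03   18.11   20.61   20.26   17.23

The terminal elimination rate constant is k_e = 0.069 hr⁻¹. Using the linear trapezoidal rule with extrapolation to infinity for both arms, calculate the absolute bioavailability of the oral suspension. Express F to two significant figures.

Trapezoidal AUC_0→3.5 (IV):
  [0→0.5]: (86.08+83.16)/2 × 0.5 = 42.31
  [0.5→1.5]: (83.16+77.62)/2 × 1 = 80.39
  [1.5→3.5]: (77.62+67.61)/2 × 2 = 145.23
  Sum = 267.93 mg/L·hr
IV tail: 67.61/0.069 = 979.855; AUC_iv,0→∞ = 267.93 + 979.855 = 1247.785 mg/L·hr
Trapezoidal AUC_0→14 (oral suspension):
  [0→2]: (0.00+12.03)/2 × 2 = 12.03
  [2→4]: (12.03+18.11)/2 × 2 = 30.14
  [4→6]: (18.11+20.61)/2 × 2 = 38.72
  [6→10]: (20.61+20.26)/2 × 4 = 81.74
  [10→14]: (20.26+17.23)/2 × 4 = 74.98
  Sum = 237.61 mg/L·hr
oral suspension tail: 17.23/0.069 = 249.710; AUC_ev,0→∞ = 237.61 + 249.710 = 487.32 mg/L·hr
F = (AUC_ev/D_ev)/(AUC_iv/D_iv) = (487.32/800)/(1247.785/200) = 0.60915/6.238925 = 0.0976

F = 0.098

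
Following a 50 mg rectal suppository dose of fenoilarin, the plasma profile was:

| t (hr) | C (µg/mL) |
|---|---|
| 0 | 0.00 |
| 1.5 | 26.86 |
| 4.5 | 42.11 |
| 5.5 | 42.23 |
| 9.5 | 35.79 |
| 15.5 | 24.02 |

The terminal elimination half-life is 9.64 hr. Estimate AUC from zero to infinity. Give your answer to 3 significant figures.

Trapezoidal AUC_0→15.5:
  [0→1.5]: (0.00+26.86)/2 × 1.5 = 20.145
  [1.5→4.5]: (26.86+42.11)/2 × 3 = 103.455
  [4.5→5.5]: (42.11+42.23)/2 × 1 = 42.17
  [5.5→9.5]: (42.23+35.79)/2 × 4 = 156.04
  [9.5→15.5]: (35.79+24.02)/2 × 6 = 179.43
  Sum = 501.24 µg/mL·hr
k_e = ln2 / t½ = 0.693147 / 9.64 = 0.0719 hr^-1
Extrapolated tail: C_last / k_e = 24.02 / 0.0719 = 334.075
AUC_0→∞ = 501.24 + 334.075 = 835.315 µg/mL·hr

AUC = 835 µg/mL·hr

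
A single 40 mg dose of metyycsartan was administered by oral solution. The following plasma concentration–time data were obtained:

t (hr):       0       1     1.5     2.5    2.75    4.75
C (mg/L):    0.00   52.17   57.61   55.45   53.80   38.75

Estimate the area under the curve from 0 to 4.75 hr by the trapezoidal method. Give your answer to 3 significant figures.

AUC = 216 mg/L·hr

Trapezoidal AUC_0→4.75:
  [0→1]: (0.00+52.17)/2 × 1 = 26.085
  [1→1.5]: (52.17+57.61)/2 × 0.5 = 27.445
  [1.5→2.5]: (57.61+55.45)/2 × 1 = 56.53
  [2.5→2.75]: (55.45+53.80)/2 × 0.25 = 13.65625
  [2.75→4.75]: (53.80+38.75)/2 × 2 = 92.55
  Sum = 216.26625 mg/L·hr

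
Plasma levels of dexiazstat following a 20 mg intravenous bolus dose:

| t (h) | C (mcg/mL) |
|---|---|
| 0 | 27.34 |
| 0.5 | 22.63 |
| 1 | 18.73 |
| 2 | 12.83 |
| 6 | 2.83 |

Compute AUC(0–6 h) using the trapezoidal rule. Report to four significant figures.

Trapezoidal AUC_0→6:
  [0→0.5]: (27.34+22.63)/2 × 0.5 = 12.4925
  [0.5→1]: (22.63+18.73)/2 × 0.5 = 10.34
  [1→2]: (18.73+12.83)/2 × 1 = 15.78
  [2→6]: (12.83+2.83)/2 × 4 = 31.32
  Sum = 69.9325 mcg/mL·h

AUC = 69.93 mcg/mL·h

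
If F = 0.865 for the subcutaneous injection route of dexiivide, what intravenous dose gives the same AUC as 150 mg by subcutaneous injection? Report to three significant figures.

D_iv = 130 mg

Systemic exposure from an extravascular dose = F × D_ev, so the equivalent IV dose is F × D_ev.
D_iv = F × D_ev = 0.865 × 150 = 129.75 mg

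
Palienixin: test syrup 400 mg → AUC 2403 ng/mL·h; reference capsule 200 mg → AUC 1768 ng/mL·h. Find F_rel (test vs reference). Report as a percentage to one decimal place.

F_rel = 68.0%

F_rel = (AUC_test/D_test) / (AUC_ref/D_ref)
      = (2403/400) / (1768/200)
      = 6.0075 / 8.84 = 0.6796 = 67.96%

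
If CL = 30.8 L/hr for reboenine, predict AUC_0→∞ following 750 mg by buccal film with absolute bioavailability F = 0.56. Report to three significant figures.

AUC_0→∞ = F × Dose / CL
        = 0.56 × 750 / 30.8 = 13.6364 mg/L·hr

AUC = 13.6 mg/L·hr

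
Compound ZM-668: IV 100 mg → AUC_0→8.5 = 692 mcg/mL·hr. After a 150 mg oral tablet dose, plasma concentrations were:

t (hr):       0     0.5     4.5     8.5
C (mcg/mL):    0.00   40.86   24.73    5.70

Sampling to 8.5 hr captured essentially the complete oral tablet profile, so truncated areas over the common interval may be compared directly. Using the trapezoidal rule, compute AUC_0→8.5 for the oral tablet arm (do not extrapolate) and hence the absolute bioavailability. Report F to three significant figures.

Trapezoidal AUC_0→8.5 (oral tablet):
  [0→0.5]: (0.00+40.86)/2 × 0.5 = 10.215
  [0.5→4.5]: (40.86+24.73)/2 × 4 = 131.18
  [4.5→8.5]: (24.73+5.70)/2 × 4 = 60.86
  Sum = 202.255 mcg/mL·hr
F = (AUC_ev/D_ev)/(AUC_iv/D_iv) = (202.255/150)/(692/100) = 1.34837/6.92 = 0.1949

F = 0.195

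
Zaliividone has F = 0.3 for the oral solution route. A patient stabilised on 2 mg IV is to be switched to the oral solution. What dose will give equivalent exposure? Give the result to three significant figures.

For equal systemic exposure: F × D_ev = D_iv
D_ev = D_iv / F = 2 / 0.3 = 6.66667 mg

D_oral = 6.67 mg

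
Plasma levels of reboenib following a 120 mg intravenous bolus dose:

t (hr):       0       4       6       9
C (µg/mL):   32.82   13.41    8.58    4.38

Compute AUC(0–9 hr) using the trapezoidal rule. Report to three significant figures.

AUC = 134 µg/mL·hr

Trapezoidal AUC_0→9:
  [0→4]: (32.82+13.41)/2 × 4 = 92.46
  [4→6]: (13.41+8.58)/2 × 2 = 21.99
  [6→9]: (8.58+4.38)/2 × 3 = 19.44
  Sum = 133.89 µg/mL·hr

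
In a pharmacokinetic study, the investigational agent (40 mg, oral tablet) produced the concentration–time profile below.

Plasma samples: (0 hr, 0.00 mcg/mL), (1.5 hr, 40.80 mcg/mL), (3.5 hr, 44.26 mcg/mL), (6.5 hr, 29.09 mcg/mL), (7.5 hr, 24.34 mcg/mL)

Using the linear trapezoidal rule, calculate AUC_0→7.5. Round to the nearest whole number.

AUC = 252 mcg/mL·hr

Trapezoidal AUC_0→7.5:
  [0→1.5]: (0.00+40.80)/2 × 1.5 = 30.6
  [1.5→3.5]: (40.80+44.26)/2 × 2 = 85.06
  [3.5→6.5]: (44.26+29.09)/2 × 3 = 110.025
  [6.5→7.5]: (29.09+24.34)/2 × 1 = 26.715
  Sum = 252.4 mcg/mL·hr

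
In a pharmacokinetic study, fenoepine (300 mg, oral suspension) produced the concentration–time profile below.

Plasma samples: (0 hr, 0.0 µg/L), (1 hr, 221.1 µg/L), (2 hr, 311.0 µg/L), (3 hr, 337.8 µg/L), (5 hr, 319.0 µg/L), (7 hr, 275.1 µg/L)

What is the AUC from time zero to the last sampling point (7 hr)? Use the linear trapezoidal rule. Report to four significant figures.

AUC = 1952 µg/L·hr

Trapezoidal AUC_0→7:
  [0→1]: (0.0+221.1)/2 × 1 = 110.55
  [1→2]: (221.1+311.0)/2 × 1 = 266.05
  [2→3]: (311.0+337.8)/2 × 1 = 324.4
  [3→5]: (337.8+319.0)/2 × 2 = 656.8
  [5→7]: (319.0+275.1)/2 × 2 = 594.1
  Sum = 1951.9 µg/L·hr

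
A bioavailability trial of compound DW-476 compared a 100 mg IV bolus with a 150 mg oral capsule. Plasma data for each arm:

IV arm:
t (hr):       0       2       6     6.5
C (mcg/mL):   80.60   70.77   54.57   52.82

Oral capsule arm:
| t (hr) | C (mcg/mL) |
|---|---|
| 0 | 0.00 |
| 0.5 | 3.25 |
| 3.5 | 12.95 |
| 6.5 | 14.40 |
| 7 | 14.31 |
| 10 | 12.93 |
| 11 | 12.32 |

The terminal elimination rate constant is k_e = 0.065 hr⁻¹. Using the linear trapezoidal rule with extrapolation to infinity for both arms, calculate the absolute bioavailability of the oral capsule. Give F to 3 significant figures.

Trapezoidal AUC_0→6.5 (IV):
  [0→2]: (80.60+70.77)/2 × 2 = 151.37
  [2→6]: (70.77+54.57)/2 × 4 = 250.68
  [6→6.5]: (54.57+52.82)/2 × 0.5 = 26.8475
  Sum = 428.8975 mcg/mL·hr
IV tail: 52.82/0.065 = 812.615; AUC_iv,0→∞ = 428.8975 + 812.615 = 1241.5125 mcg/mL·hr
Trapezoidal AUC_0→11 (oral capsule):
  [0→0.5]: (0.00+3.25)/2 × 0.5 = 0.8125
  [0.5→3.5]: (3.25+12.95)/2 × 3 = 24.3
  [3.5→6.5]: (12.95+14.40)/2 × 3 = 41.025
  [6.5→7]: (14.40+14.31)/2 × 0.5 = 7.1775
  [7→10]: (14.31+12.93)/2 × 3 = 40.86
  [10→11]: (12.93+12.32)/2 × 1 = 12.625
  Sum = 126.8 mcg/mL·hr
oral capsule tail: 12.32/0.065 = 189.538; AUC_ev,0→∞ = 126.8 + 189.538 = 316.338 mcg/mL·hr
F = (AUC_ev/D_ev)/(AUC_iv/D_iv) = (316.338/150)/(1241.5125/100) = 2.10892/12.415125 = 0.1699

F = 0.170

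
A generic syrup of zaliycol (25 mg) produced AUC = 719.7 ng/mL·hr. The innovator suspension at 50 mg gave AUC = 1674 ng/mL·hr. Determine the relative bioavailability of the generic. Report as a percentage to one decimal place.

F_rel = 86.0%

F_rel = (AUC_test/D_test) / (AUC_ref/D_ref)
      = (719.7/25) / (1674/50)
      = 28.788 / 33.48 = 0.8599 = 85.99%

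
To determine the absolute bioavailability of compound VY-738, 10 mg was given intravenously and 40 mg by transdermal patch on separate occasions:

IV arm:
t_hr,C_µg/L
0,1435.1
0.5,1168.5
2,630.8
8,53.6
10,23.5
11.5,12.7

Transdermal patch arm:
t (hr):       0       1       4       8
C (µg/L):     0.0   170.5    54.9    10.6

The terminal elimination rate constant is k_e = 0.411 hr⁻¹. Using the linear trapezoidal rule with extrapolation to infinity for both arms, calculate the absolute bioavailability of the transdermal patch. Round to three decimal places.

Trapezoidal AUC_0→11.5 (IV):
  [0→0.5]: (1435.1+1168.5)/2 × 0.5 = 650.9
  [0.5→2]: (1168.5+630.8)/2 × 1.5 = 1349.475
  [2→8]: (630.8+53.6)/2 × 6 = 2053.2
  [8→10]: (53.6+23.5)/2 × 2 = 77.1
  [10→11.5]: (23.5+12.7)/2 × 1.5 = 27.15
  Sum = 4157.825 µg/L·hr
IV tail: 12.7/0.411 = 30.900; AUC_iv,0→∞ = 4157.825 + 30.900 = 4188.725 µg/L·hr
Trapezoidal AUC_0→8 (transdermal patch):
  [0→1]: (0.0+170.5)/2 × 1 = 85.25
  [1→4]: (170.5+54.9)/2 × 3 = 338.1
  [4→8]: (54.9+10.6)/2 × 4 = 131.0
  Sum = 554.35 µg/L·hr
transdermal patch tail: 10.6/0.411 = 25.791; AUC_ev,0→∞ = 554.35 + 25.791 = 580.141 µg/L·hr
F = (AUC_ev/D_ev)/(AUC_iv/D_iv) = (580.141/40)/(4188.725/10) = 14.503525/418.8725 = 0.0346

F = 0.035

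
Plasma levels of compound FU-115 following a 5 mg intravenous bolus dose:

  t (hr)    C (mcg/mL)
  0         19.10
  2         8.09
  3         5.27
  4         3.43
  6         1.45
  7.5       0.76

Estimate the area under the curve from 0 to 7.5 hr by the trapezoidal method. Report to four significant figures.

Trapezoidal AUC_0→7.5:
  [0→2]: (19.10+8.09)/2 × 2 = 27.19
  [2→3]: (8.09+5.27)/2 × 1 = 6.68
  [3→4]: (5.27+3.43)/2 × 1 = 4.35
  [4→6]: (3.43+1.45)/2 × 2 = 4.88
  [6→7.5]: (1.45+0.76)/2 × 1.5 = 1.6575
  Sum = 44.7575 mcg/mL·hr

AUC = 44.76 mcg/mL·hr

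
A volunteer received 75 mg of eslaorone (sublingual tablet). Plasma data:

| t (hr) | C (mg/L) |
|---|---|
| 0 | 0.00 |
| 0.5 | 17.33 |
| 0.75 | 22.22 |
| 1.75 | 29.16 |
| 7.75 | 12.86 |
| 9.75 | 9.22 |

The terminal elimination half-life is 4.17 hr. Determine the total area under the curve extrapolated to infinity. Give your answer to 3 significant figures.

AUC = 239 mg/L·hr

Trapezoidal AUC_0→9.75:
  [0→0.5]: (0.00+17.33)/2 × 0.5 = 4.3325
  [0.5→0.75]: (17.33+22.22)/2 × 0.25 = 4.94375
  [0.75→1.75]: (22.22+29.16)/2 × 1 = 25.69
  [1.75→7.75]: (29.16+12.86)/2 × 6 = 126.06
  [7.75→9.75]: (12.86+9.22)/2 × 2 = 22.08
  Sum = 183.10625 mg/L·hr
k_e = ln2 / t½ = 0.693147 / 4.17 = 0.1662 hr^-1
Extrapolated tail: C_last / k_e = 9.22 / 0.1662 = 55.475
AUC_0→∞ = 183.10625 + 55.475 = 238.58125 mg/L·hr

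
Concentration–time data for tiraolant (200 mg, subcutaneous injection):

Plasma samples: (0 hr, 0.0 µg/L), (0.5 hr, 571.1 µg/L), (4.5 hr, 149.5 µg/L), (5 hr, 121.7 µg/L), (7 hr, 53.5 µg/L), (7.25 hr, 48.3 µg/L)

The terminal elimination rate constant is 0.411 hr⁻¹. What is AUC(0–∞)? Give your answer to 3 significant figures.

Trapezoidal AUC_0→7.25:
  [0→0.5]: (0.0+571.1)/2 × 0.5 = 142.775
  [0.5→4.5]: (571.1+149.5)/2 × 4 = 1441.2
  [4.5→5]: (149.5+121.7)/2 × 0.5 = 67.8
  [5→7]: (121.7+53.5)/2 × 2 = 175.2
  [7→7.25]: (53.5+48.3)/2 × 0.25 = 12.725
  Sum = 1839.7 µg/L·hr
Extrapolated tail: C_last / k_e = 48.3 / 0.411 = 117.518
AUC_0→∞ = 1839.7 + 117.518 = 1957.218 µg/L·hr

AUC = 1960 µg/L·hr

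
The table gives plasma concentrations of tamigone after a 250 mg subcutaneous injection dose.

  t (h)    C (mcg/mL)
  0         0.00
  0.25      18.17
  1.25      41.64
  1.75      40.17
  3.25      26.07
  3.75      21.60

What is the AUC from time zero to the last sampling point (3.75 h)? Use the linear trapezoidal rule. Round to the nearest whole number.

AUC = 114 mcg/mL·h

Trapezoidal AUC_0→3.75:
  [0→0.25]: (0.00+18.17)/2 × 0.25 = 2.27125
  [0.25→1.25]: (18.17+41.64)/2 × 1 = 29.905
  [1.25→1.75]: (41.64+40.17)/2 × 0.5 = 20.4525
  [1.75→3.25]: (40.17+26.07)/2 × 1.5 = 49.68
  [3.25→3.75]: (26.07+21.60)/2 × 0.5 = 11.9175
  Sum = 114.22625 mcg/mL·h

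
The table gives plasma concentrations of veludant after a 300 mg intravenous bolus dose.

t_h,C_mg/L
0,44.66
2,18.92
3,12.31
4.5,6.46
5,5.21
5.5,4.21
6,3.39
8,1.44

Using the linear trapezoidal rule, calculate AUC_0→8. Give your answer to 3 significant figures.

AUC = 105 mg/L·h

Trapezoidal AUC_0→8:
  [0→2]: (44.66+18.92)/2 × 2 = 63.58
  [2→3]: (18.92+12.31)/2 × 1 = 15.615
  [3→4.5]: (12.31+6.46)/2 × 1.5 = 14.0775
  [4.5→5]: (6.46+5.21)/2 × 0.5 = 2.9175
  [5→5.5]: (5.21+4.21)/2 × 0.5 = 2.355
  [5.5→6]: (4.21+3.39)/2 × 0.5 = 1.9
  [6→8]: (3.39+1.44)/2 × 2 = 4.83
  Sum = 105.275 mg/L·h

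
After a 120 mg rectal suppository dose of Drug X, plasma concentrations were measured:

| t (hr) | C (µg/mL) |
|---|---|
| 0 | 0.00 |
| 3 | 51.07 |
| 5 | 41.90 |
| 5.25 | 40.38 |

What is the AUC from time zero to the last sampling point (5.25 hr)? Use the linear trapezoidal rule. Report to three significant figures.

Trapezoidal AUC_0→5.25:
  [0→3]: (0.00+51.07)/2 × 3 = 76.605
  [3→5]: (51.07+41.90)/2 × 2 = 92.97
  [5→5.25]: (41.90+40.38)/2 × 0.25 = 10.285
  Sum = 179.86 µg/mL·hr

AUC = 180 µg/mL·hr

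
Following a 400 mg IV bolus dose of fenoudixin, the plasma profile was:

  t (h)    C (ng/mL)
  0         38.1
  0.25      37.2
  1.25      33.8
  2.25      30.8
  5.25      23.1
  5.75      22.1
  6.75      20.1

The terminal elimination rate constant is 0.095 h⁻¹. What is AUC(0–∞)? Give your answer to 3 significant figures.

AUC = 402 ng/mL·h

Trapezoidal AUC_0→6.75:
  [0→0.25]: (38.1+37.2)/2 × 0.25 = 9.4125
  [0.25→1.25]: (37.2+33.8)/2 × 1 = 35.5
  [1.25→2.25]: (33.8+30.8)/2 × 1 = 32.3
  [2.25→5.25]: (30.8+23.1)/2 × 3 = 80.85
  [5.25→5.75]: (23.1+22.1)/2 × 0.5 = 11.3
  [5.75→6.75]: (22.1+20.1)/2 × 1 = 21.1
  Sum = 190.4625 ng/mL·h
Extrapolated tail: C_last / k_e = 20.1 / 0.095 = 211.579
AUC_0→∞ = 190.4625 + 211.579 = 402.0415 ng/mL·h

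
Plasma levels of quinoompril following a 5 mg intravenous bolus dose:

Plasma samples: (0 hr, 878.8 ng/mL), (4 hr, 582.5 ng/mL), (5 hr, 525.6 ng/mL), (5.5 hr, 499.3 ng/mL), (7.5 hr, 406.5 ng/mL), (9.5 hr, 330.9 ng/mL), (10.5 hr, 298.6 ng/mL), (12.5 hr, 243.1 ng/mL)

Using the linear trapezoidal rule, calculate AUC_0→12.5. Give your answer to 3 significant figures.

AUC = 6230 ng/mL·hr

Trapezoidal AUC_0→12.5:
  [0→4]: (878.8+582.5)/2 × 4 = 2922.6
  [4→5]: (582.5+525.6)/2 × 1 = 554.05
  [5→5.5]: (525.6+499.3)/2 × 0.5 = 256.225
  [5.5→7.5]: (499.3+406.5)/2 × 2 = 905.8
  [7.5→9.5]: (406.5+330.9)/2 × 2 = 737.4
  [9.5→10.5]: (330.9+298.6)/2 × 1 = 314.75
  [10.5→12.5]: (298.6+243.1)/2 × 2 = 541.7
  Sum = 6232.525 ng/mL·hr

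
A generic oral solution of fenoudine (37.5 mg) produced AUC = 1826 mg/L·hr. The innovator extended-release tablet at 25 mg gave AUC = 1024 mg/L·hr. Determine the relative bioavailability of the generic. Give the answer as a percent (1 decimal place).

F_rel = (AUC_test/D_test) / (AUC_ref/D_ref)
      = (1826/37.5) / (1024/25)
      = 48.6933 / 40.96 = 1.1888 = 118.88%

F_rel = 118.9%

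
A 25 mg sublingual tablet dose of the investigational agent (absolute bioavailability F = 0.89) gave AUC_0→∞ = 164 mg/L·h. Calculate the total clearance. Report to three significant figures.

CL = F × Dose / AUC_0→∞
   = 0.89 × 25 / 164 = 0.135671 L/h

CL = 0.136 L/h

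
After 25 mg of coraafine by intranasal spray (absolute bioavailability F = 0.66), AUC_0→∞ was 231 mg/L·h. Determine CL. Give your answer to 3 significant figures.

CL = F × Dose / AUC_0→∞
   = 0.66 × 25 / 231 = 0.0714286 L/h

CL = 0.0714 L/h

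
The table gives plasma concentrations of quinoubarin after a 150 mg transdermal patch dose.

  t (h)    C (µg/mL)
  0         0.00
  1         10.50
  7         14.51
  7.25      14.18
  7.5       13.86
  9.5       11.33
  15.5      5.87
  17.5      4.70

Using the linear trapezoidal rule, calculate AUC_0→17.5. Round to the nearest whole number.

Trapezoidal AUC_0→17.5:
  [0→1]: (0.00+10.50)/2 × 1 = 5.25
  [1→7]: (10.50+14.51)/2 × 6 = 75.03
  [7→7.25]: (14.51+14.18)/2 × 0.25 = 3.58625
  [7.25→7.5]: (14.18+13.86)/2 × 0.25 = 3.505
  [7.5→9.5]: (13.86+11.33)/2 × 2 = 25.19
  [9.5→15.5]: (11.33+5.87)/2 × 6 = 51.6
  [15.5→17.5]: (5.87+4.70)/2 × 2 = 10.57
  Sum = 174.73125 µg/mL·h

AUC = 175 µg/mL·h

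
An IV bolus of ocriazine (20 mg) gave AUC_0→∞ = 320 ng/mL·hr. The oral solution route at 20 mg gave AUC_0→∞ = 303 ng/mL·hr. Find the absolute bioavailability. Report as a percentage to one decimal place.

F = 94.7%

F = (AUC_ev / D_ev) / (AUC_iv / D_iv)
  = (303/20) / (320/20)
  = 15.15 / 16 = 0.9469
  = 94.69%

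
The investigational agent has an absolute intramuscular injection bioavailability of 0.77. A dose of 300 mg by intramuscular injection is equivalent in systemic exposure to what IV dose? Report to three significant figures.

Systemic exposure from an extravascular dose = F × D_ev, so the equivalent IV dose is F × D_ev.
D_iv = F × D_ev = 0.77 × 300 = 231 mg

D_iv = 231 mg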